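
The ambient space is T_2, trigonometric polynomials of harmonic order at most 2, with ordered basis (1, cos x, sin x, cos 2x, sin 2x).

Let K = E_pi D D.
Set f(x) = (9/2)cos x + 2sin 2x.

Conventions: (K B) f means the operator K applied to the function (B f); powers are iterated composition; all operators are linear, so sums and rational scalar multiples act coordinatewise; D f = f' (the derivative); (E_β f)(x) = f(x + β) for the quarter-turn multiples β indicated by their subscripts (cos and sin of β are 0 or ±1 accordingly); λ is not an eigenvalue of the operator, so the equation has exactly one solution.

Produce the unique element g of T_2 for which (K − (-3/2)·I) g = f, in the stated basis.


write g with unknown coordinates in the stated basis and equate coefficients in (K − (-3/2)·I) g = f
solving from the highest basis element down gives g = (9/5)cos x - (4/5)sin 2x
check: K g = (9/5)cos x + (16/5)sin 2x
so K g − (-3/2)·g = (9/2)cos x + 2sin 2x = f ✓

g(x) = (9/5)cos x - (4/5)sin 2x


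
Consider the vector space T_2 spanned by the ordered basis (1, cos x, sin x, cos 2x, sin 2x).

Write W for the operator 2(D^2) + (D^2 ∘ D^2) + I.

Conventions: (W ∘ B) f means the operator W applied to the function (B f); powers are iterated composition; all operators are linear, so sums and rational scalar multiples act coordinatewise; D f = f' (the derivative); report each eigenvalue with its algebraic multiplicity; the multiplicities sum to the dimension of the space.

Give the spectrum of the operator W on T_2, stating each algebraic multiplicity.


image of 1: 1
image of cos x: 0
image of sin x: 0
image of cos 2x: 9cos 2x
image of sin 2x: 9sin 2x
the matrix is diagonal; its diagonal is (1, 0, 0, 9, 9)
for a triangular matrix the eigenvalues are the diagonal entries, with algebraic multiplicity their repetition count

λ = 0 (multiplicity 2), λ = 1 (multiplicity 1), λ = 9 (multiplicity 2)


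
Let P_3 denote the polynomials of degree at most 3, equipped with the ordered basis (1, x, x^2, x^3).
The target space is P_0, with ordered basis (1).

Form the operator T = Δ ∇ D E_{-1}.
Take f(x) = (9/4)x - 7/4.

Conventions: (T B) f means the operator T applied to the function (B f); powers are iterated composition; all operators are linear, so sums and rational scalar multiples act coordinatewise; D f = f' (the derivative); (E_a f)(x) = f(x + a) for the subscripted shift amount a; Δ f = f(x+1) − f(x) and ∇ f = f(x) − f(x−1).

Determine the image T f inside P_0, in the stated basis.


g(x) = 0

E_{-1} f = (9/4)x - 4
D E_{-1} f = 9/4
∇ D E_{-1} f = 0
Δ ∇ D E_{-1} f = 0


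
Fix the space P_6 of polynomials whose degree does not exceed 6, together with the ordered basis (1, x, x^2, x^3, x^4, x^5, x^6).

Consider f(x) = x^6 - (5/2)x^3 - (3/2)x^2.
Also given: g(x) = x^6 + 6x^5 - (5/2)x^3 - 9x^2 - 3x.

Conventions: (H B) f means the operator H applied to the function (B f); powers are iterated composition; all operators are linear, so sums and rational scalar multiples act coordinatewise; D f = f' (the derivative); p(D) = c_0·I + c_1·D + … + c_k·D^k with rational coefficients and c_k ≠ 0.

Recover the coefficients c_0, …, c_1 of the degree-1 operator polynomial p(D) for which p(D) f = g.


p(D) = I + D, i.e. c_0 = 1, c_1 = 1

D^0 f = x^6 - (5/2)x^3 - (3/2)x^2
D^1 f = 6x^5 - (15/2)x^2 - 3x
matching coefficients of g against c_0 f + c_1 Df + … from the top degree down determines the c_i
solution: c_0 = 1, c_1 = 1


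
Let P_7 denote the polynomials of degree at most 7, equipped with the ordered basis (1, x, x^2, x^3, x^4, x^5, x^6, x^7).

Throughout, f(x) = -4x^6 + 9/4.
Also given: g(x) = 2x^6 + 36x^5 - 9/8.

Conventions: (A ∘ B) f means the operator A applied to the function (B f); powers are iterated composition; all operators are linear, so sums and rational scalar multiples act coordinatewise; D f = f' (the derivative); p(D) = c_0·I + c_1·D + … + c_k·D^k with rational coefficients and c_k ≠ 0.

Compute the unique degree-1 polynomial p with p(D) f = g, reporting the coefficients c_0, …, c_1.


D^0 f = -4x^6 + 9/4
D^1 f = -24x^5
matching coefficients of g against c_0 f + c_1 Df + … from the top degree down determines the c_i
solution: c_0 = -1/2, c_1 = -3/2

c_0 = -1/2, c_1 = -3/2


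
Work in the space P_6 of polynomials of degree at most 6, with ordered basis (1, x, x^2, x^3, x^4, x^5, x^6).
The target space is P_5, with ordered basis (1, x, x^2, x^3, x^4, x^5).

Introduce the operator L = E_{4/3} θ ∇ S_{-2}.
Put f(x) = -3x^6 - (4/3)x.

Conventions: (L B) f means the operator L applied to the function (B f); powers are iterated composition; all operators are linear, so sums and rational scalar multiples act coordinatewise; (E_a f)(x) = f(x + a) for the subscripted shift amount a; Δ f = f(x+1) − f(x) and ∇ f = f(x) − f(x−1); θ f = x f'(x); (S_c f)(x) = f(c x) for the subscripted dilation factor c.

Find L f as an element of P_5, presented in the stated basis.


the result is g(x) = -5760x^5 - 26880x^4 - 52480x^3 - (161920/3)x^2 - (261248/9)x - 174592/27

S_{-2} f = -192x^6 + (8/3)x
∇ S_{-2} f = -1152x^5 + 2880x^4 - 3840x^3 + 2880x^2 - 1152x + 584/3
θ ∇ S_{-2} f = -5760x^5 + 11520x^4 - 11520x^3 + 5760x^2 - 1152x
E_{4/3} (θ ∇ S_{-2}) f = -5760x^5 - 26880x^4 - 52480x^3 - (161920/3)x^2 - (261248/9)x - 174592/27


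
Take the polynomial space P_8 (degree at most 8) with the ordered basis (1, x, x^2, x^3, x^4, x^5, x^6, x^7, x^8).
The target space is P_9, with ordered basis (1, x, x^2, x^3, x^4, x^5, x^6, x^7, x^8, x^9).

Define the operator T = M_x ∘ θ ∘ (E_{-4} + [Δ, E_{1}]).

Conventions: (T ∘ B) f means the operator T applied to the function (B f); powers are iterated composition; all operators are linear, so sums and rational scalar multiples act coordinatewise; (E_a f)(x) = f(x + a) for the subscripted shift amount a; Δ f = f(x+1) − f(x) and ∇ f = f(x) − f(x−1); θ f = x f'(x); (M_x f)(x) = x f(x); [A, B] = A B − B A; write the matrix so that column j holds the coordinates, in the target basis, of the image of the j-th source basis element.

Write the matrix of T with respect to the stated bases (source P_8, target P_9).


the matrix is [[0, 0, 0, 0, 0, 0, 0, 0, 0]; [0, 0, 0, 0, 0, 0, 0, 0, 0]; [0, 1, -8, 48, -256, 1280, -6144, 28672, -131072]; [0, 0, 2, -24, 192, -1280, 7680, -43008, 229376]; [0, 0, 0, 3, -48, 480, -3840, 26880, -172032]; [0, 0, 0, 0, 4, -80, 960, -8960, 71680]; [0, 0, 0, 0, 0, 5, -120, 1680, -17920]; [0, 0, 0, 0, 0, 0, 6, -168, 2688]; [0, 0, 0, 0, 0, 0, 0, 7, -224]; [0, 0, 0, 0, 0, 0, 0, 0, 8]] (rows listed top to bottom)

image of 1: 0
image of x: x^2
image of x^2: 2x^3 - 8x^2
image of x^3: 3x^4 - 24x^3 + 48x^2
image of x^4: 4x^5 - 48x^4 + 192x^3 - 256x^2
image of x^5: 5x^6 - 80x^5 + 480x^4 - 1280x^3 + 1280x^2
image of x^6: 6x^7 - 120x^6 + 960x^5 - 3840x^4 + 7680x^3 - 6144x^2
image of x^7: 7x^8 - 168x^7 + 1680x^6 - 8960x^5 + 26880x^4 - 43008x^3 + 28672x^2
image of x^8: 8x^9 - 224x^8 + 2688x^7 - 17920x^6 + 71680x^5 - 172032x^4 + 229376x^3 - 131072x^2
each image's coordinates form column j of the matrix


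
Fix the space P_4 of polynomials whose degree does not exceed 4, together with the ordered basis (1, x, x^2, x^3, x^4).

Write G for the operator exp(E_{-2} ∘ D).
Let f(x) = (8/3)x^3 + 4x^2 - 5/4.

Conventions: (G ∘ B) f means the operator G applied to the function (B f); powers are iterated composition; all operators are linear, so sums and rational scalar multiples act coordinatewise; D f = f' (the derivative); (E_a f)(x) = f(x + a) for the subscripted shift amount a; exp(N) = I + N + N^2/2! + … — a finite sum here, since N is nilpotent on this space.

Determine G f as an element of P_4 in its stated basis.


order-1 term: 8x^2 - 24x + 16
order-2 term: 8x - 28
order-3 term: 8/3
the series for exp(E_{-2} ∘ D) f terminates at order 3
exp(E_{-2} ∘ D) f = (8/3)x^3 + 12x^2 - 16x - 127/12

g(x) = (8/3)x^3 + 12x^2 - 16x - 127/12


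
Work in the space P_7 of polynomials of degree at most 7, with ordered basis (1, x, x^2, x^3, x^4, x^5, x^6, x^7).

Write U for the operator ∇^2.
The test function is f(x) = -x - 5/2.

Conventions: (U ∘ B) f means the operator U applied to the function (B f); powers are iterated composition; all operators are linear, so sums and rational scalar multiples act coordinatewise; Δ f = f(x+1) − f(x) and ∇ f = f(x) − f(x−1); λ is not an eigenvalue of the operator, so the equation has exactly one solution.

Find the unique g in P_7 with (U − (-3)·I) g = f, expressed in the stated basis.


write g with unknown coordinates in the stated basis and equate coefficients in (U − (-3)·I) g = f
solving from the highest basis element down gives g = -(1/3)x - 5/6
check: U g = 0
so U g − (-3)·g = -x - 5/2 = f ✓

the result is g(x) = -(1/3)x - 5/6


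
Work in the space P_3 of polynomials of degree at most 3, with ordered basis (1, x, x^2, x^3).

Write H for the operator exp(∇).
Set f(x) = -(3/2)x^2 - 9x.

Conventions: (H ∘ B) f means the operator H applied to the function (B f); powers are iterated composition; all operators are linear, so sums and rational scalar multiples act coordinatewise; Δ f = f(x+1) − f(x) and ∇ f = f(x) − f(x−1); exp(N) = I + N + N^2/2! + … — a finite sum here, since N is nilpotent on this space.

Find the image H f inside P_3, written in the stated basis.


order-1 term: -3x - 15/2
order-2 term: -3/2
the series for exp(∇) f terminates at order 2
exp(∇) f = -(3/2)x^2 - 12x - 9

the result is g(x) = -(3/2)x^2 - 12x - 9


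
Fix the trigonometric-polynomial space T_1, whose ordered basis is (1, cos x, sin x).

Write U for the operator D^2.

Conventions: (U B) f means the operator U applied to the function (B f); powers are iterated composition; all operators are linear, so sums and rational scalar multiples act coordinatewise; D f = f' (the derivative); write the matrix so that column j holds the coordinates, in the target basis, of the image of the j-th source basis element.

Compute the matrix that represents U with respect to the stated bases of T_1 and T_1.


image of 1: 0
image of cos x: -cos x
image of sin x: -sin x
each image's coordinates form column j of the matrix

the matrix is [[0, 0, 0]; [0, -1, 0]; [0, 0, -1]] (rows listed top to bottom)


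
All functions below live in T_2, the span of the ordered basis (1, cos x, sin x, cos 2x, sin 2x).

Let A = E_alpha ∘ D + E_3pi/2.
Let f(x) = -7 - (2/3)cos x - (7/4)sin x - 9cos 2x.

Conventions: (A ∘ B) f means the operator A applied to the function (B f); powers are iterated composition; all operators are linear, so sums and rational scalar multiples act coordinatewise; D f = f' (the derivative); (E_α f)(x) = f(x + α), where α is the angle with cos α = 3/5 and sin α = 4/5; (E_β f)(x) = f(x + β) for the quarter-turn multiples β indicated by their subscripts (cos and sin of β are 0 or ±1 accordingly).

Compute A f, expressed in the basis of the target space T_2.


the image equals g(x) = -7 + (37/30)cos x + (17/15)sin x + (657/25)cos 2x - (126/25)sin 2x

D f = -(7/4)cos x + (2/3)sin x + 18sin 2x
E_alpha D f = -(31/60)cos x + (9/5)sin x + (432/25)cos 2x - (126/25)sin 2x
E_3pi/2 f = -7 + (7/4)cos x - (2/3)sin x + 9cos 2x
(E_alpha ∘ D + E_3pi/2) f = -7 + (37/30)cos x + (17/15)sin x + (657/25)cos 2x - (126/25)sin 2x


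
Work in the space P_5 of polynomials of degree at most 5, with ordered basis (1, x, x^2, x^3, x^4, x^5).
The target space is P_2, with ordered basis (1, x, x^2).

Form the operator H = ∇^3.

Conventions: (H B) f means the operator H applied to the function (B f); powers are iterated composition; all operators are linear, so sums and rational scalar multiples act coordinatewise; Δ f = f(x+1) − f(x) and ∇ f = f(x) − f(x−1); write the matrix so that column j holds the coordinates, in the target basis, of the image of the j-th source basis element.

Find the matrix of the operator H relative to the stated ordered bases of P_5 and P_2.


image of 1: 0
image of x: 0
image of x^2: 0
image of x^3: 6
image of x^4: 24x - 36
image of x^5: 60x^2 - 180x + 150
each image's coordinates form column j of the matrix

the matrix is [[0, 0, 0, 6, -36, 150]; [0, 0, 0, 0, 24, -180]; [0, 0, 0, 0, 0, 60]] (rows listed top to bottom)


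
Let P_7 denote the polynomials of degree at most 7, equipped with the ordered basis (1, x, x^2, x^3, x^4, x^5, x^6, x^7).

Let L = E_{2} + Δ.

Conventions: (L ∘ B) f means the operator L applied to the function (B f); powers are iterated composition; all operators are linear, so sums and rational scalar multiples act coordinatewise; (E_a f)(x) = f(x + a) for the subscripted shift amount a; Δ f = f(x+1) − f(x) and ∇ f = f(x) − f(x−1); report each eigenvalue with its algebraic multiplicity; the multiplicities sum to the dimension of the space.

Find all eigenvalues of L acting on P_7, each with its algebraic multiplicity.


λ = 1 (multiplicity 8)

image of 1: 1
image of x: x + 3
image of x^2: x^2 + 6x + 5
image of x^3: x^3 + 9x^2 + 15x + 9
image of x^4: x^4 + 12x^3 + 30x^2 + 36x + 17
image of x^5: x^5 + 15x^4 + 50x^3 + 90x^2 + 85x + 33
image of x^6: x^6 + 18x^5 + 75x^4 + 180x^3 + 255x^2 + 198x + 65
image of x^7: x^7 + 21x^6 + 105x^5 + 315x^4 + 595x^3 + 693x^2 + 455x + 129
the matrix is upper triangular; its diagonal is (1, 1, 1, 1, 1, 1, 1, 1)
for a triangular matrix the eigenvalues are the diagonal entries, with algebraic multiplicity their repetition count


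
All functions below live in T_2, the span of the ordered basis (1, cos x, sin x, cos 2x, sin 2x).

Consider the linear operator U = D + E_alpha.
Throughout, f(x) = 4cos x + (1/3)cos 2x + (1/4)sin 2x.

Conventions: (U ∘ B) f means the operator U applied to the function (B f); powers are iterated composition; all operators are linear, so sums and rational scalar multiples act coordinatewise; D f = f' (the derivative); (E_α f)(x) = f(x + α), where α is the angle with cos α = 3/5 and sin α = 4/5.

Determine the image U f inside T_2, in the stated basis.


D f = -4sin x + (1/2)cos 2x - (2/3)sin 2x
E_alpha f = (12/5)cos x - (16/5)sin x + (11/75)cos 2x - (39/100)sin 2x
(D + E_alpha) f = (12/5)cos x - (36/5)sin x + (97/150)cos 2x - (317/300)sin 2x

the image equals g(x) = (12/5)cos x - (36/5)sin x + (97/150)cos 2x - (317/300)sin 2x


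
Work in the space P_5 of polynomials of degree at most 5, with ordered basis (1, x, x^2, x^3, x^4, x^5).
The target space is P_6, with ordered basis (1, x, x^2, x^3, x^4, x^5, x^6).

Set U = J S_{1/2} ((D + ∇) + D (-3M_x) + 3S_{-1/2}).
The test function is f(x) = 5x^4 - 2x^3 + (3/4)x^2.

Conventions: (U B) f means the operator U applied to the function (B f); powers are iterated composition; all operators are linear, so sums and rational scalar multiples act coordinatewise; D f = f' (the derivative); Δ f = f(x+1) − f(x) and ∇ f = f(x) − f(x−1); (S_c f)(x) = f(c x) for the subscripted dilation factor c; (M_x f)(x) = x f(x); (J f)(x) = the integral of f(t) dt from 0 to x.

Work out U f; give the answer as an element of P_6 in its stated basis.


the result is g(x) = -(237/256)x^5 + (259/128)x^4 - (257/64)x^3 + (29/4)x^2 - (31/4)x

D f = 20x^3 - 6x^2 + (3/2)x
∇ f = 20x^3 - 36x^2 + (55/2)x - 31/4
(D + ∇) f = 40x^3 - 42x^2 + 29x - 31/4
M_x f = 5x^5 - 2x^4 + (3/4)x^3
(-3M_x) f = -15x^5 + 6x^4 - (9/4)x^3
D (-3M_x) f = -75x^4 + 24x^3 - (27/4)x^2
S_{-1/2} f = (5/16)x^4 + (1/4)x^3 + (3/16)x^2
(3S_{-1/2}) f = (15/16)x^4 + (3/4)x^3 + (9/16)x^2
((D + ∇) + D (-3M_x) + 3S_{-1/2}) f = -(1185/16)x^4 + (259/4)x^3 - (771/16)x^2 + 29x - 31/4
S_{1/2} ((D + ∇) + D (-3M_x) + 3S_{-1/2}) f = -(1185/256)x^4 + (259/32)x^3 - (771/64)x^2 + (29/2)x - 31/4
J S_{1/2} ((D + ∇) + D (-3M_x) + 3S_{-1/2}) f = -(237/256)x^5 + (259/128)x^4 - (257/64)x^3 + (29/4)x^2 - (31/4)x


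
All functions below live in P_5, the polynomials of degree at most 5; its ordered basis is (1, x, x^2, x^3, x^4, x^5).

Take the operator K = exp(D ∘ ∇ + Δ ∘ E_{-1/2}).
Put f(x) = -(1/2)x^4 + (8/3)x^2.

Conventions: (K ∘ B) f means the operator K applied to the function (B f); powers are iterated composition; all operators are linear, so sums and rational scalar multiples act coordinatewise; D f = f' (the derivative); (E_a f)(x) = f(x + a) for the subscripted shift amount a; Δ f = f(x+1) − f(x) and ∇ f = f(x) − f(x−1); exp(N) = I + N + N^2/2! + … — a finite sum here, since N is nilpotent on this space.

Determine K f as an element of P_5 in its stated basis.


the result is g(x) = -(1/2)x^4 - 2x^3 - (19/3)x^2 - (19/6)x - 1

order-1 term: -2x^3 - 6x^2 + (65/6)x + 10/3
order-2 term: -3x^2 - 12x + 13/6
order-3 term: -2x - 6
order-4 term: -1/2
the series for exp(D ∘ ∇ + Δ ∘ E_{-1/2}) f terminates at order 4
exp(D ∘ ∇ + Δ ∘ E_{-1/2}) f = -(1/2)x^4 - 2x^3 - (19/3)x^2 - (19/6)x - 1


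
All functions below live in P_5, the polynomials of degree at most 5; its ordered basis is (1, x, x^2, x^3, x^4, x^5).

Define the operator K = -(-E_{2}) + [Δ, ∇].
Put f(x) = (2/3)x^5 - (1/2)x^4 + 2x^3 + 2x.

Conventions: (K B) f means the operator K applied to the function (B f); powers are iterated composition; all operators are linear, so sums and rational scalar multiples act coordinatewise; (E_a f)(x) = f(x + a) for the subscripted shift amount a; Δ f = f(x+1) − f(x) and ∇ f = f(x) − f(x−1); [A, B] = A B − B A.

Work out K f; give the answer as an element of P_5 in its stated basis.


the result is g(x) = (2/3)x^5 + (37/6)x^4 + (74/3)x^3 + (160/3)x^2 + (190/3)x + 100/3

E_{2} f = (2/3)x^5 + (37/6)x^4 + (74/3)x^3 + (160/3)x^2 + (190/3)x + 100/3
(-E_{2}) f = -(2/3)x^5 - (37/6)x^4 - (74/3)x^3 - (160/3)x^2 - (190/3)x - 100/3
(-(-E_{2})) f = (2/3)x^5 + (37/6)x^4 + (74/3)x^3 + (160/3)x^2 + (190/3)x + 100/3
∇ f = (10/3)x^4 - (26/3)x^3 + (47/3)x^2 - (34/3)x + 31/6
Δ ∇ f = (40/3)x^3 - 6x^2 + (56/3)x - 1
Δ f = (10/3)x^4 + (14/3)x^3 + (29/3)x^2 + (22/3)x + 25/6
∇ Δ f = (40/3)x^3 - 6x^2 + (56/3)x - 1
[Δ, ∇] f = 0
(-(-E_{2}) + [Δ, ∇]) f = (2/3)x^5 + (37/6)x^4 + (74/3)x^3 + (160/3)x^2 + (190/3)x + 100/3


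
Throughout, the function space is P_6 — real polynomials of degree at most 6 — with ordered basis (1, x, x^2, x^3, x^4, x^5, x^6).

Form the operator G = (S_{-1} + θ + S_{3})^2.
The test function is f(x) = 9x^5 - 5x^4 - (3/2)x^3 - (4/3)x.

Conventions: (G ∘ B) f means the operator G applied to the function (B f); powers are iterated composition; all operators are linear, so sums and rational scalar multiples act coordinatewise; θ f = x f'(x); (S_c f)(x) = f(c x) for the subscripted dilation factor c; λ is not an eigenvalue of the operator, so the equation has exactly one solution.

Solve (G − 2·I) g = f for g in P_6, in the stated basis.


write g with unknown coordinates in the stated basis and equate coefficients in (G − 2·I) g = f
solving from the highest basis element down gives g = (9/61007)x^5 - (5/7394)x^4 - (3/1678)x^3 - (4/21)x
check: G g = (549081/61007)x^5 - (18490/3697)x^4 - (2523/1678)x^3 - (12/7)x
so G g − 2·g = 9x^5 - 5x^4 - (3/2)x^3 - (4/3)x = f ✓

the image equals g(x) = (9/61007)x^5 - (5/7394)x^4 - (3/1678)x^3 - (4/21)x


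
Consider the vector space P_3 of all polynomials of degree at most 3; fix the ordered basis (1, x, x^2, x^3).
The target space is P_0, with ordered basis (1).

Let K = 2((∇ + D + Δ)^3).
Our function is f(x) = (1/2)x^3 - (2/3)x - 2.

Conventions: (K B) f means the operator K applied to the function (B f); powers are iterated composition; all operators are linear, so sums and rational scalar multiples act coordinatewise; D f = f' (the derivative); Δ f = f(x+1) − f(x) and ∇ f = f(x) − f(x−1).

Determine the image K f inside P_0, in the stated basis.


g(x) = 162

∇ f = (3/2)x^2 - (3/2)x - 1/6
D f = (3/2)x^2 - 2/3
Δ f = (3/2)x^2 + (3/2)x - 1/6
(∇ + D + Δ) f = (9/2)x^2 - 1
∇ (∇ + D + Δ) f = 9x - 9/2
D (∇ + D + Δ) f = 9x
Δ (∇ + D + Δ) f = 9x + 9/2
(∇ + D + Δ) (∇ + D + Δ) f = 27x
∇ (∇ + D + Δ) (∇ + D + Δ) f = 27
D (∇ + D + Δ) (∇ + D + Δ) f = 27
Δ (∇ + D + Δ) (∇ + D + Δ) f = 27
(∇ + D + Δ) (∇ + D + Δ) (∇ + D + Δ) f = 81
(2((∇ + D + Δ)^3)) f = 162


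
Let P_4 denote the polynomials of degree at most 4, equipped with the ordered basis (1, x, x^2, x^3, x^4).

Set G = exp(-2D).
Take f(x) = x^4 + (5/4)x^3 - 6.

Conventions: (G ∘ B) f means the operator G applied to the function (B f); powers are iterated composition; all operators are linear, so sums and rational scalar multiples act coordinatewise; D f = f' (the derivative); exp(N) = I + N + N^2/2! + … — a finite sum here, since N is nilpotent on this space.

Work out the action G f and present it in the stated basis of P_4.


order-1 term: -8x^3 - (15/2)x^2
order-2 term: 24x^2 + 15x
order-3 term: -32x - 10
order-4 term: 16
the series for exp(-2D) f terminates at order 4
exp(-2D) f = x^4 - (27/4)x^3 + (33/2)x^2 - 17x

the result is g(x) = x^4 - (27/4)x^3 + (33/2)x^2 - 17x


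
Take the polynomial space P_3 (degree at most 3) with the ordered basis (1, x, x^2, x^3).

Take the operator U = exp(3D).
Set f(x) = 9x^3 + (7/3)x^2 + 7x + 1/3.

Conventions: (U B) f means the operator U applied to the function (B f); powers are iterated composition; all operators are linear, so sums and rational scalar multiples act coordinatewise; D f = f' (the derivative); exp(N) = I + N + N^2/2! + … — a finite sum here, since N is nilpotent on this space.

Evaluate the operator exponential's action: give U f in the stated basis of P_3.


order-1 term: 81x^2 + 14x + 21
order-2 term: 243x + 21
order-3 term: 243
the series for exp(3D) f terminates at order 3
exp(3D) f = 9x^3 + (250/3)x^2 + 264x + 856/3

the result is g(x) = 9x^3 + (250/3)x^2 + 264x + 856/3


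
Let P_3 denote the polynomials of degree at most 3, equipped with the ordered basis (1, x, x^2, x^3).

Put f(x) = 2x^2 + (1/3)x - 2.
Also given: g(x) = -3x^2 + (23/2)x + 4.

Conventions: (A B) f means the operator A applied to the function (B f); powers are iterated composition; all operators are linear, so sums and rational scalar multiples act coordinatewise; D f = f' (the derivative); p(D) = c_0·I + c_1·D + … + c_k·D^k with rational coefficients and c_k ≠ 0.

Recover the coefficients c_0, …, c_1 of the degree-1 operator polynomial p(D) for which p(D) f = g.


D^0 f = 2x^2 + (1/3)x - 2
D^1 f = 4x + 1/3
matching coefficients of g against c_0 f + c_1 Df + … from the top degree down determines the c_i
solution: c_0 = -3/2, c_1 = 3

p(D) = -(3/2)·I + 3·D, i.e. c_0 = -3/2, c_1 = 3


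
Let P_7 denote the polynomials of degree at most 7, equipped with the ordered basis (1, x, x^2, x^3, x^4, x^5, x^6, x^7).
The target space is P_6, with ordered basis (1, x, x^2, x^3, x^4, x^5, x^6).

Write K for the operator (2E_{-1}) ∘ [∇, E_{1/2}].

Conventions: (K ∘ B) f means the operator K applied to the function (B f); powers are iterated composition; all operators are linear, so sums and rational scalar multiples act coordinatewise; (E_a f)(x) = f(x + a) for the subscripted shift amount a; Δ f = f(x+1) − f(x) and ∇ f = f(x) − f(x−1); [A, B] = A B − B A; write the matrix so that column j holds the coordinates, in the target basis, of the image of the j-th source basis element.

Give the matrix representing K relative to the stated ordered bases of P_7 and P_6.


image of 1: 0
image of x: 0
image of x^2: 0
image of x^3: 0
image of x^4: 0
image of x^5: 0
image of x^6: 0
image of x^7: 0
each image's coordinates form column j of the matrix

the matrix is [[0, 0, 0, 0, 0, 0, 0, 0]; [0, 0, 0, 0, 0, 0, 0, 0]; [0, 0, 0, 0, 0, 0, 0, 0]; [0, 0, 0, 0, 0, 0, 0, 0]; [0, 0, 0, 0, 0, 0, 0, 0]; [0, 0, 0, 0, 0, 0, 0, 0]; [0, 0, 0, 0, 0, 0, 0, 0]] (rows listed top to bottom)


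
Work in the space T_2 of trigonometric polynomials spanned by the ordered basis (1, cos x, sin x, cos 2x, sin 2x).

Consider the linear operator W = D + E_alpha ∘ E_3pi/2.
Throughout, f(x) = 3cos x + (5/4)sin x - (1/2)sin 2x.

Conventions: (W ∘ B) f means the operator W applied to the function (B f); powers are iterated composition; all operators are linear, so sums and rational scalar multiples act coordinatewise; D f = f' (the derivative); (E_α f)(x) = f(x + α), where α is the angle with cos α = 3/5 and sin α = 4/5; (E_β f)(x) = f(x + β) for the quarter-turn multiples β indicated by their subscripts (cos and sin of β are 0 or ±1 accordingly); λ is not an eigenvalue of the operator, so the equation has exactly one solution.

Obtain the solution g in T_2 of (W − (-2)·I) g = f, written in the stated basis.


g(x) = (79/80)cos x + (47/80)sin x + (13/157)cos 2x - (57/314)sin 2x

write g with unknown coordinates in the stated basis and equate coefficients in (W − (-2)·I) g = f
solving from the highest basis element down gives g = (79/80)cos x + (47/80)sin x + (13/157)cos 2x - (57/314)sin 2x
check: W g = (41/40)cos x + (3/40)sin x - (26/157)cos 2x - (43/314)sin 2x
so W g − (-2)·g = 3cos x + (5/4)sin x - (1/2)sin 2x = f ✓


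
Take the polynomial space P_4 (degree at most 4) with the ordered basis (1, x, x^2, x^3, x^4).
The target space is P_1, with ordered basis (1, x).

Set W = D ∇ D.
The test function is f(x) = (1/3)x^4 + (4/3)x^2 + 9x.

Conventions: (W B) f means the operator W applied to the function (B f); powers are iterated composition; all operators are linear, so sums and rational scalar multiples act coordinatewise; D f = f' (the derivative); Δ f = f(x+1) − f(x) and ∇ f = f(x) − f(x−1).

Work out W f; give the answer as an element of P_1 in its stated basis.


the result is g(x) = 8x - 4

D f = (4/3)x^3 + (8/3)x + 9
∇ D f = 4x^2 - 4x + 4
D ∇ D f = 8x - 4


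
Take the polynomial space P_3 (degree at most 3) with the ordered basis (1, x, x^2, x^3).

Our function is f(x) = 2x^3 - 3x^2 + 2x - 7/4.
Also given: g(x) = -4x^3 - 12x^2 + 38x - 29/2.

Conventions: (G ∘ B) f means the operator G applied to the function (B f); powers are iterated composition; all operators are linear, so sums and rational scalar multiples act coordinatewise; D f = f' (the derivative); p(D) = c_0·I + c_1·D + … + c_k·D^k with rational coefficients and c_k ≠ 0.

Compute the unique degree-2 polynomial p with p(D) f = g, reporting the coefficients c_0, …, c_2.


p(D) = -2·I − 3·D + 2·D^2, i.e. c_0 = -2, c_1 = -3, c_2 = 2

D^0 f = 2x^3 - 3x^2 + 2x - 7/4
D^1 f = 6x^2 - 6x + 2
D^2 f = 12x - 6
matching coefficients of g against c_0 f + c_1 Df + … from the top degree down determines the c_i
solution: c_0 = -2, c_1 = -3, c_2 = 2


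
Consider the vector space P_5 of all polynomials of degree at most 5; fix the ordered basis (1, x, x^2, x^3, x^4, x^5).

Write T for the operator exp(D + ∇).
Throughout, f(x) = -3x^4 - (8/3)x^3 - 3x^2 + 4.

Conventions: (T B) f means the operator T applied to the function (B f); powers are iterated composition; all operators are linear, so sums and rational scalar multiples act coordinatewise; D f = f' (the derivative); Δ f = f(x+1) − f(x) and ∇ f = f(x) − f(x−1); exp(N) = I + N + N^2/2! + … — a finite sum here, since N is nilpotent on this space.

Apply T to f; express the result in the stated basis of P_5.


order-1 term: -24x^3 + 2x^2 - 16x + 10/3
order-2 term: -72x^2 + 40x - 29
order-3 term: -96x + 152/3
order-4 term: -48
the series for exp(D + ∇) f terminates at order 4
exp(D + ∇) f = -3x^4 - (80/3)x^3 - 73x^2 - 72x - 19

the result is g(x) = -3x^4 - (80/3)x^3 - 73x^2 - 72x - 19


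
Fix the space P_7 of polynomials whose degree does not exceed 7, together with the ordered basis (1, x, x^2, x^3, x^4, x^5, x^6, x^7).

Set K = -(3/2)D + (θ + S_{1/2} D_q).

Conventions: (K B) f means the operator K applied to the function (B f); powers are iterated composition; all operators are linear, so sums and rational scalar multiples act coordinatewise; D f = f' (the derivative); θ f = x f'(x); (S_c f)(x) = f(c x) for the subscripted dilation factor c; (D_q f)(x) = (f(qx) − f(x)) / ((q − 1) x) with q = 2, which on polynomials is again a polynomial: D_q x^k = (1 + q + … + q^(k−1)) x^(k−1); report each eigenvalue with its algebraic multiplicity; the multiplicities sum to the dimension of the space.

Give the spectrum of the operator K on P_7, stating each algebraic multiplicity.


image of 1: 0
image of x: x - 1/2
image of x^2: 2x^2 - (3/2)x
image of x^3: 3x^3 - (11/4)x^2
image of x^4: 4x^4 - (33/8)x^3
image of x^5: 5x^5 - (89/16)x^4
image of x^6: 6x^6 - (225/32)x^5
image of x^7: 7x^7 - (545/64)x^6
the matrix is upper triangular; its diagonal is (0, 1, 2, 3, 4, 5, 6, 7)
for a triangular matrix the eigenvalues are the diagonal entries, with algebraic multiplicity their repetition count

λ = 0 (multiplicity 1), λ = 1 (multiplicity 1), λ = 2 (multiplicity 1), λ = 3 (multiplicity 1), λ = 4 (multiplicity 1), λ = 5 (multiplicity 1), λ = 6 (multiplicity 1), λ = 7 (multiplicity 1)


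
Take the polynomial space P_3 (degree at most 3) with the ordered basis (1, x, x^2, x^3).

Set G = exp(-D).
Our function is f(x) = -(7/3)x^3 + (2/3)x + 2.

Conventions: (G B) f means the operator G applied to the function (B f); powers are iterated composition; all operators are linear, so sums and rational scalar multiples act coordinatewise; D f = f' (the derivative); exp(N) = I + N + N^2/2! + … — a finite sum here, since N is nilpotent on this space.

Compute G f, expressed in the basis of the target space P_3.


order-1 term: 7x^2 - 2/3
order-2 term: -7x
order-3 term: 7/3
the series for exp(-D) f terminates at order 3
exp(-D) f = -(7/3)x^3 + 7x^2 - (19/3)x + 11/3

g(x) = -(7/3)x^3 + 7x^2 - (19/3)x + 11/3


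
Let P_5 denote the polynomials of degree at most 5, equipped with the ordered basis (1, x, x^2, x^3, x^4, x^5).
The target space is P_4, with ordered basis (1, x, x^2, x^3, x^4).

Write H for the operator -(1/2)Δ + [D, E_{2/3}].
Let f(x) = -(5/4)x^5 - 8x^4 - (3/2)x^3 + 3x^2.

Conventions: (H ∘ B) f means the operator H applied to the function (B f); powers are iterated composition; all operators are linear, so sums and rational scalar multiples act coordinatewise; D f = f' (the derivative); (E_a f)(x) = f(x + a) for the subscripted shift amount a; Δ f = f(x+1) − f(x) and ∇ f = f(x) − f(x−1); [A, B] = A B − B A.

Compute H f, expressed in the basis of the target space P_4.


the image equals g(x) = (25/8)x^4 + (89/4)x^3 + (65/2)x^2 + (147/8)x + 31/8

Δ f = -(25/4)x^4 - (89/2)x^3 - 65x^2 - (147/4)x - 31/4
(-(1/2)Δ) f = (25/8)x^4 + (89/4)x^3 + (65/2)x^2 + (147/8)x + 31/8
E_{2/3} f = -(5/4)x^5 - (73/6)x^4 - (511/18)x^3 - (676/27)x^2 - (706/81)x - 208/243
D E_{2/3} f = -(25/4)x^4 - (146/3)x^3 - (511/6)x^2 - (1352/27)x - 706/81
D f = -(25/4)x^4 - 32x^3 - (9/2)x^2 + 6x
E_{2/3} D f = -(25/4)x^4 - (146/3)x^3 - (511/6)x^2 - (1352/27)x - 706/81
[D, E_{2/3}] f = 0
(-(1/2)Δ + [D, E_{2/3}]) f = (25/8)x^4 + (89/4)x^3 + (65/2)x^2 + (147/8)x + 31/8


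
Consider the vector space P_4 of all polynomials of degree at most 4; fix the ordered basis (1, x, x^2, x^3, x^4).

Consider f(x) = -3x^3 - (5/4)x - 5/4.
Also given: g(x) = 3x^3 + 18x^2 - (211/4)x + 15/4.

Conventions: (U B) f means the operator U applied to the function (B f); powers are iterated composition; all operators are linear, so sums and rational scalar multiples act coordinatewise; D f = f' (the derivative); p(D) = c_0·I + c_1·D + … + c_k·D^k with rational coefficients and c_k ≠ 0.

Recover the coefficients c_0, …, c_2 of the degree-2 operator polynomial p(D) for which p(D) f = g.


p(D) = -I − 2·D + 3·D^2, i.e. c_0 = -1, c_1 = -2, c_2 = 3

D^0 f = -3x^3 - (5/4)x - 5/4
D^1 f = -9x^2 - 5/4
D^2 f = -18x
matching coefficients of g against c_0 f + c_1 Df + … from the top degree down determines the c_i
solution: c_0 = -1, c_1 = -2, c_2 = 3


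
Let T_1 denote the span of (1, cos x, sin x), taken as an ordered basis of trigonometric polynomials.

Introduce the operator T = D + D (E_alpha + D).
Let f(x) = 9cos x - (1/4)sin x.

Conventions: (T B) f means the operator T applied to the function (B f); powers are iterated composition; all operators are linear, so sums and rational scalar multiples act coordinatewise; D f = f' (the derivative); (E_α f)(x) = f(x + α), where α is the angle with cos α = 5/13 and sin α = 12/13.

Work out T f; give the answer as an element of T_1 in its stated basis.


the result is g(x) = -(459/26)cos x - (623/52)sin x

D f = -(1/4)cos x - 9sin x
E_alpha f = (42/13)cos x - (437/52)sin x
D f = -(1/4)cos x - 9sin x
(E_alpha + D) f = (155/52)cos x - (905/52)sin x
D (E_alpha + D) f = -(905/52)cos x - (155/52)sin x
(D + D (E_alpha + D)) f = -(459/26)cos x - (623/52)sin x


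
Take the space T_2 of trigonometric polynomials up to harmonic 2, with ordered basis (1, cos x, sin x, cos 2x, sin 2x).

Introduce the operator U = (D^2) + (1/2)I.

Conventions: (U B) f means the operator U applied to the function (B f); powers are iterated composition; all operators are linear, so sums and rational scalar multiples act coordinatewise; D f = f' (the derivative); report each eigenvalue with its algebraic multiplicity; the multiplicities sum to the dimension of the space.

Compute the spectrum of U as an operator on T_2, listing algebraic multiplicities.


image of 1: 1/2
image of cos x: -(1/2)cos x
image of sin x: -(1/2)sin x
image of cos 2x: -(7/2)cos 2x
image of sin 2x: -(7/2)sin 2x
the matrix is diagonal; its diagonal is (1/2, -1/2, -1/2, -7/2, -7/2)
for a triangular matrix the eigenvalues are the diagonal entries, with algebraic multiplicity their repetition count

λ = -7/2 (multiplicity 2), λ = -1/2 (multiplicity 2), λ = 1/2 (multiplicity 1)


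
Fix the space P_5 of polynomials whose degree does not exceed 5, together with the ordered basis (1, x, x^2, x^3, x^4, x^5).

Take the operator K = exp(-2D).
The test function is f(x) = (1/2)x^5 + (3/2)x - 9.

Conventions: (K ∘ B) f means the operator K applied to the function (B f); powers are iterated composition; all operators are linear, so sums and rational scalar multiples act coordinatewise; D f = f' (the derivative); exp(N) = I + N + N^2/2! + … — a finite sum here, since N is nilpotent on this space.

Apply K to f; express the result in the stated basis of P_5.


order-1 term: -5x^4 - 3
order-2 term: 20x^3
order-3 term: -40x^2
order-4 term: 40x
order-5 term: -16
the series for exp(-2D) f terminates at order 5
exp(-2D) f = (1/2)x^5 - 5x^4 + 20x^3 - 40x^2 + (83/2)x - 28

the image equals g(x) = (1/2)x^5 - 5x^4 + 20x^3 - 40x^2 + (83/2)x - 28


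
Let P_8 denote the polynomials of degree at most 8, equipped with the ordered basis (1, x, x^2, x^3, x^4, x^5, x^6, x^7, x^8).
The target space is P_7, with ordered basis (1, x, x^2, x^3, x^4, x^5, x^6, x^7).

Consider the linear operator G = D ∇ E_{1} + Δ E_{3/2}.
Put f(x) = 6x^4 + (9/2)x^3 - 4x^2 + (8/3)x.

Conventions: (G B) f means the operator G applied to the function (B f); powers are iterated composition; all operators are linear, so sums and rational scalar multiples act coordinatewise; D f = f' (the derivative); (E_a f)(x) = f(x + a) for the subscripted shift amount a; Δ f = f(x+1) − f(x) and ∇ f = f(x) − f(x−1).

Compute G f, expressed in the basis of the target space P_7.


g(x) = 24x^3 + (459/2)x^2 + 439x + 6607/24

E_{1} f = 6x^4 + (57/2)x^3 + (91/2)x^2 + (193/6)x + 55/6
∇ E_{1} f = 24x^3 + (99/2)x^2 + (59/2)x + 55/6
D ∇ E_{1} f = 72x^2 + 99x + 59/2
E_{3/2} f = 6x^4 + (81/2)x^3 + (389/4)x^2 + (2449/24)x + 649/16
Δ E_{3/2} f = 24x^3 + (315/2)x^2 + 340x + 5899/24
(D ∇ E_{1} + Δ E_{3/2}) f = 24x^3 + (459/2)x^2 + 439x + 6607/24


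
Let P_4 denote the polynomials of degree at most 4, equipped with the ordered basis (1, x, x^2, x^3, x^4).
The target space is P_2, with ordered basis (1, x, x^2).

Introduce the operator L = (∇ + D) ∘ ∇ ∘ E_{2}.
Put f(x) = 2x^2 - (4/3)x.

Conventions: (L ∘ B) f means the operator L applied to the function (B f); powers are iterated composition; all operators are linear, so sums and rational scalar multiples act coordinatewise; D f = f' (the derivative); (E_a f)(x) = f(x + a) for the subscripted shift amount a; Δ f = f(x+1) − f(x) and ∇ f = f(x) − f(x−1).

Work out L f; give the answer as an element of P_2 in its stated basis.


g(x) = 8

E_{2} f = 2x^2 + (20/3)x + 16/3
∇ E_{2} f = 4x + 14/3
∇ ∇ E_{2} f = 4
D ∇ E_{2} f = 4
(∇ + D) ∇ E_{2} f = 8


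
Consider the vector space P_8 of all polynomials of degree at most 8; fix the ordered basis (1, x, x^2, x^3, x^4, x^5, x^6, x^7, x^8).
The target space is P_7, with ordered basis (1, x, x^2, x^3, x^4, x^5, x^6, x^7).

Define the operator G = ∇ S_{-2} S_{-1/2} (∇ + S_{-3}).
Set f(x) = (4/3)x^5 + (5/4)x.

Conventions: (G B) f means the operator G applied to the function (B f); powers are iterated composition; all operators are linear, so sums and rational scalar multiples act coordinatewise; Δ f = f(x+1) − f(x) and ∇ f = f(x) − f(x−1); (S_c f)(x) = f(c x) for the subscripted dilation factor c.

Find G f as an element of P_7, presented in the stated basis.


the image equals g(x) = -1620x^4 + (9800/3)x^3 - 3320x^2 + (5140/3)x - 1471/4

∇ f = (20/3)x^4 - (40/3)x^3 + (40/3)x^2 - (20/3)x + 31/12
S_{-3} f = -324x^5 - (15/4)x
(∇ + S_{-3}) f = -324x^5 + (20/3)x^4 - (40/3)x^3 + (40/3)x^2 - (125/12)x + 31/12
S_{-1/2} (∇ + S_{-3}) f = (81/8)x^5 + (5/12)x^4 + (5/3)x^3 + (10/3)x^2 + (125/24)x + 31/12
S_{-2} S_{-1/2} (∇ + S_{-3}) f = -324x^5 + (20/3)x^4 - (40/3)x^3 + (40/3)x^2 - (125/12)x + 31/12
∇ (S_{-2} S_{-1/2}) (∇ + S_{-3}) f = -1620x^4 + (9800/3)x^3 - 3320x^2 + (5140/3)x - 1471/4


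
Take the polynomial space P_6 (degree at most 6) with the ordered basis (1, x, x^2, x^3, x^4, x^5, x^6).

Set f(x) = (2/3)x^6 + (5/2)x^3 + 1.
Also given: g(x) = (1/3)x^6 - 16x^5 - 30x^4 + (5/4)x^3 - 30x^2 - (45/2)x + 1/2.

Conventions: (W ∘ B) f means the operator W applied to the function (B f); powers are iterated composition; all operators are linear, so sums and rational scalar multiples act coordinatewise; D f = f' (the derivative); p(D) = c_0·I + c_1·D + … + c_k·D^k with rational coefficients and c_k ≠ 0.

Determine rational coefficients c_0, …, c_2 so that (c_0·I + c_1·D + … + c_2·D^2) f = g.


D^0 f = (2/3)x^6 + (5/2)x^3 + 1
D^1 f = 4x^5 + (15/2)x^2
D^2 f = 20x^4 + 15x
matching coefficients of g against c_0 f + c_1 Df + … from the top degree down determines the c_i
solution: c_0 = 1/2, c_1 = -4, c_2 = -3/2

p(D) = (1/2)·I − 4·D − (3/2)·D^2, i.e. c_0 = 1/2, c_1 = -4, c_2 = -3/2


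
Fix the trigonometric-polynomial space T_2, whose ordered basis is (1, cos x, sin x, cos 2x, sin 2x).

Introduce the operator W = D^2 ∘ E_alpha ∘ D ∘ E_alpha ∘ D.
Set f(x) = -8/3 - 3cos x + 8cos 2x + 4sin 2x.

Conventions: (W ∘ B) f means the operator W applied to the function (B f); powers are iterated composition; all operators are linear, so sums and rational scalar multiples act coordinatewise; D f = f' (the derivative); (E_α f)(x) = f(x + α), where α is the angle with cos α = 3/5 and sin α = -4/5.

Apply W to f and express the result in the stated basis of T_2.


g(x) = (21/25)cos x - (72/25)sin x - (45952/625)cos 2x - (76736/625)sin 2x

D f = 3sin x + 8cos 2x - 16sin 2x
E_alpha D f = -(12/5)cos x + (9/5)sin x + (328/25)cos 2x + (304/25)sin 2x
D E_alpha D f = (9/5)cos x + (12/5)sin x + (608/25)cos 2x - (656/25)sin 2x
E_alpha D E_alpha D f = -(21/25)cos x + (72/25)sin x + (11488/625)cos 2x + (19184/625)sin 2x
D (E_alpha ∘ D ∘ E_alpha) D f = (72/25)cos x + (21/25)sin x + (38368/625)cos 2x - (22976/625)sin 2x
D D (E_alpha ∘ D ∘ E_alpha) D f = (21/25)cos x - (72/25)sin x - (45952/625)cos 2x - (76736/625)sin 2x


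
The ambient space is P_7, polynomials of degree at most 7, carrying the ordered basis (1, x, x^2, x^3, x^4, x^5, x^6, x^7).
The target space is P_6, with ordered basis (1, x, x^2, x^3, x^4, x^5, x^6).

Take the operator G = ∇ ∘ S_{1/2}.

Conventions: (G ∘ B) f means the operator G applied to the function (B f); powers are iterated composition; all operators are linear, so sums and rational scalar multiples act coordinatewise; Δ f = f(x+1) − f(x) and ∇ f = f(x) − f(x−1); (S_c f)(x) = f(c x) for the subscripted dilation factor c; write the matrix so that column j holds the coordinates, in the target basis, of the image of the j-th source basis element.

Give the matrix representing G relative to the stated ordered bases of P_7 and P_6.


image of 1: 0
image of x: 1/2
image of x^2: (1/2)x - 1/4
image of x^3: (3/8)x^2 - (3/8)x + 1/8
image of x^4: (1/4)x^3 - (3/8)x^2 + (1/4)x - 1/16
image of x^5: (5/32)x^4 - (5/16)x^3 + (5/16)x^2 - (5/32)x + 1/32
image of x^6: (3/32)x^5 - (15/64)x^4 + (5/16)x^3 - (15/64)x^2 + (3/32)x - 1/64
image of x^7: (7/128)x^6 - (21/128)x^5 + (35/128)x^4 - (35/128)x^3 + (21/128)x^2 - (7/128)x + 1/128
each image's coordinates form column j of the matrix

the matrix is [[0, 1/2, -1/4, 1/8, -1/16, 1/32, -1/64, 1/128]; [0, 0, 1/2, -3/8, 1/4, -5/32, 3/32, -7/128]; [0, 0, 0, 3/8, -3/8, 5/16, -15/64, 21/128]; [0, 0, 0, 0, 1/4, -5/16, 5/16, -35/128]; [0, 0, 0, 0, 0, 5/32, -15/64, 35/128]; [0, 0, 0, 0, 0, 0, 3/32, -21/128]; [0, 0, 0, 0, 0, 0, 0, 7/128]] (rows listed top to bottom)
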